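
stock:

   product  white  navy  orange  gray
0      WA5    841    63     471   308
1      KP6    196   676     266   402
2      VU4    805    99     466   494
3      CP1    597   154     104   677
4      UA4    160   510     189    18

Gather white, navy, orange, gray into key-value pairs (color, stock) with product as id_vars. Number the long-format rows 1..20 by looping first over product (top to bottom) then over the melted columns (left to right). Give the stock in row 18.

510

20 rows total (5 × 4). Row 18: index ⌊(18-1)/4⌋ = 4 into product → UA4; (18-1) mod 4 = 1 into the melted columns → navy.
So row 18 is (UA4, navy, 510); stock = 510.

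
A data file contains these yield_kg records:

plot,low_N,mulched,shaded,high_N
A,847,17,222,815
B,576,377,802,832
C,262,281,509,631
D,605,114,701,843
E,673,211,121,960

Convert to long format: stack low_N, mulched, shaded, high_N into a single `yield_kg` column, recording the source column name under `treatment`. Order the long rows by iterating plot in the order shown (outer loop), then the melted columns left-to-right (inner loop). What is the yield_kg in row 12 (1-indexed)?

20 rows total (5 × 4). Row 12: index ⌊(12-1)/4⌋ = 2 into plot → C; (12-1) mod 4 = 3 into the melted columns → high_N.
So row 12 is (C, high_N, 631); yield_kg = 631.

631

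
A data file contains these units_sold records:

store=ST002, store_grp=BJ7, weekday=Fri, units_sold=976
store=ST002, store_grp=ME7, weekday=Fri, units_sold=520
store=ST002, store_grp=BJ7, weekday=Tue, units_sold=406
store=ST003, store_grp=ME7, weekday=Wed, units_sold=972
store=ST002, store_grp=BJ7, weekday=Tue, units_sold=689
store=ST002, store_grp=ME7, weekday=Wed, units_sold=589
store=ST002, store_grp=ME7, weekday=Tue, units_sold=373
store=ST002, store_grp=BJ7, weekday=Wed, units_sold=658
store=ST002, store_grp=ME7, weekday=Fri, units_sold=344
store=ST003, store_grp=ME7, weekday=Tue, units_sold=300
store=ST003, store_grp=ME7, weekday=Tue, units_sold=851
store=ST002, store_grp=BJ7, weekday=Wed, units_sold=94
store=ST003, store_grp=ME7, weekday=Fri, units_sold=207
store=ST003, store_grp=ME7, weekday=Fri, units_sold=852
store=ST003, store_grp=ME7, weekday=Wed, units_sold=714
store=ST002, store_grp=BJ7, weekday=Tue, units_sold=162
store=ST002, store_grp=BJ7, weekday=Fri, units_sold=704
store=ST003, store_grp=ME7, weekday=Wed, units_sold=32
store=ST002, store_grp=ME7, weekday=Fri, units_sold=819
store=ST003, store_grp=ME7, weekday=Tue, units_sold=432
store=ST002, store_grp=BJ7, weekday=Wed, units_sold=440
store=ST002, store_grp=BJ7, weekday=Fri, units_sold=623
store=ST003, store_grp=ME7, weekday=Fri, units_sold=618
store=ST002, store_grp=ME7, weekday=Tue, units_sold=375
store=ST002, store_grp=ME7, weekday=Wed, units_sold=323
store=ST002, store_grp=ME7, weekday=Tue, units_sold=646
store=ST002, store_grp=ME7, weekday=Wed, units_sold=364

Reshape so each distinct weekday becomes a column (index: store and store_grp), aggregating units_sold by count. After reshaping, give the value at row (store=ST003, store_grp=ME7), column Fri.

3

Rows with store=ST003, store_grp=ME7 and weekday=Fri: units_sold values are 207, 852, 618.
3 rows match — count = 3.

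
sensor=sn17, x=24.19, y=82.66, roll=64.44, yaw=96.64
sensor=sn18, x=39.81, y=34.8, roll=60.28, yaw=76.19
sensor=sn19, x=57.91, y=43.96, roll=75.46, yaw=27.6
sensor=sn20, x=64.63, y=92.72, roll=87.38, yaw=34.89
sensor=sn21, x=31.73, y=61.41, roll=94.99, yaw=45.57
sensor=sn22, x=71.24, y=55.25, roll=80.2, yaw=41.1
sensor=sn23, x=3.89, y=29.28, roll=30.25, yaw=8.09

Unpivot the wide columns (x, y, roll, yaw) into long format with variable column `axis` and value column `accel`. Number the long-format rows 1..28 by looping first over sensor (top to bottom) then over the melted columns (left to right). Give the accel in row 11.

75.46

28 rows total (7 × 4). Row 11: index ⌊(11-1)/4⌋ = 2 into sensor → sn19; (11-1) mod 4 = 2 into the melted columns → roll.
So row 11 is (sn19, roll, 75.46); accel = 75.46.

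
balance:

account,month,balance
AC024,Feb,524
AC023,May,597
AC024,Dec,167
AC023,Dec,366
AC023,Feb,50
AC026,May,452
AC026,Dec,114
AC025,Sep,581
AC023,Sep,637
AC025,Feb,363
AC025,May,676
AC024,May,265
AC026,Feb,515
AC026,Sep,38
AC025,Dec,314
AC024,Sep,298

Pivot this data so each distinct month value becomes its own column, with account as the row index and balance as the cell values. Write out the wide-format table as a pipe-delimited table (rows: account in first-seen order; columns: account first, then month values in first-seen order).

Columns: account plus the 4 distinct month values (Feb, May, Dec, Sep).
For example, row AC024 column Feb takes balance=524 from the long row (AC024, Feb).

| account | Feb | May | Dec | Sep |
| AC024 | 524 | 265 | 167 | 298 |
| AC023 | 50 | 597 | 366 | 637 |
| AC026 | 515 | 452 | 114 | 38 |
| AC025 | 363 | 676 | 314 | 581 |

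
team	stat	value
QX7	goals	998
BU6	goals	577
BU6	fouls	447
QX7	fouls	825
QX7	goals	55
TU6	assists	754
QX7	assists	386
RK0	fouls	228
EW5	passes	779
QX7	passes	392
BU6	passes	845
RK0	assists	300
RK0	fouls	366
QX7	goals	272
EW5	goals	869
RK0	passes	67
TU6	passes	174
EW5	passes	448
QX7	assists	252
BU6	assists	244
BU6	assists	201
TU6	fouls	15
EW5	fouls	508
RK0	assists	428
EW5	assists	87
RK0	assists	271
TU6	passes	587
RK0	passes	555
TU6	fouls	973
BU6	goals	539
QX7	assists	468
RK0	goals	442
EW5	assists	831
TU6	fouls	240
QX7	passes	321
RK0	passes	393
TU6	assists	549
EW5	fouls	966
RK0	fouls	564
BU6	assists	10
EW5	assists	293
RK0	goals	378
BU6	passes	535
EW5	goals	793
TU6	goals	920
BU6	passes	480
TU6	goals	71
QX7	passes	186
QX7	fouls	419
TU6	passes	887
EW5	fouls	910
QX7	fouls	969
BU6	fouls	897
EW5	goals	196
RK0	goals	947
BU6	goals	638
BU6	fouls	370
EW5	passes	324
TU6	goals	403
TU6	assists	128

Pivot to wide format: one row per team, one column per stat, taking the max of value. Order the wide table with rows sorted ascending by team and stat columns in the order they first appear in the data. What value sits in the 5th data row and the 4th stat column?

With rows sorted ascending by team, row 5 is team=TU6. stat columns in first-appearance order: goals, fouls, assists, passes; column 4 is passes.
Long rows with team=TU6, stat=passes: max(174, 587, 887) = 887.

887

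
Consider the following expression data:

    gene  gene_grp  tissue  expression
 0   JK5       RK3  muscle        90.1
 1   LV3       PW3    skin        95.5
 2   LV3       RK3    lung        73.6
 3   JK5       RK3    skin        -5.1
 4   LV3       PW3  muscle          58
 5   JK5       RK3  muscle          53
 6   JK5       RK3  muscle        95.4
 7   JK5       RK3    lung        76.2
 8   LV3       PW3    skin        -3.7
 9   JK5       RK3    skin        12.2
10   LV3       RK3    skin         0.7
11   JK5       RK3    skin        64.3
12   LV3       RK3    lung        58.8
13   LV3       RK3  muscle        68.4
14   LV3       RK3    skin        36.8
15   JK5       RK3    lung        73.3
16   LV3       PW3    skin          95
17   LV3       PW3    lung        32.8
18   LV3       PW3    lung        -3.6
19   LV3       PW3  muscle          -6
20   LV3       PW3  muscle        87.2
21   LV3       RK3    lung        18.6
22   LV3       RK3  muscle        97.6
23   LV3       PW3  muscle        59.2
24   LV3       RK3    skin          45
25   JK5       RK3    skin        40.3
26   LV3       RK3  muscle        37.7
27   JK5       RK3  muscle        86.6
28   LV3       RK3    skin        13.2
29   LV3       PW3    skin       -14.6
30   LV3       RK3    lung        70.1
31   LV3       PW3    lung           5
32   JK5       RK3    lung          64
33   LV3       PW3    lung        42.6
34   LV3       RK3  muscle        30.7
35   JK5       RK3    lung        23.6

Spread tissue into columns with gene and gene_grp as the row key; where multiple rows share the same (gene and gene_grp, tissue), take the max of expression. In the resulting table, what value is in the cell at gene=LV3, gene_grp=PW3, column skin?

95.5

Rows with gene=LV3, gene_grp=PW3 and tissue=skin: expression values are 95.5, -3.7, 95, -14.6.
max(95.5, -3.7, 95, -14.6) = 95.5.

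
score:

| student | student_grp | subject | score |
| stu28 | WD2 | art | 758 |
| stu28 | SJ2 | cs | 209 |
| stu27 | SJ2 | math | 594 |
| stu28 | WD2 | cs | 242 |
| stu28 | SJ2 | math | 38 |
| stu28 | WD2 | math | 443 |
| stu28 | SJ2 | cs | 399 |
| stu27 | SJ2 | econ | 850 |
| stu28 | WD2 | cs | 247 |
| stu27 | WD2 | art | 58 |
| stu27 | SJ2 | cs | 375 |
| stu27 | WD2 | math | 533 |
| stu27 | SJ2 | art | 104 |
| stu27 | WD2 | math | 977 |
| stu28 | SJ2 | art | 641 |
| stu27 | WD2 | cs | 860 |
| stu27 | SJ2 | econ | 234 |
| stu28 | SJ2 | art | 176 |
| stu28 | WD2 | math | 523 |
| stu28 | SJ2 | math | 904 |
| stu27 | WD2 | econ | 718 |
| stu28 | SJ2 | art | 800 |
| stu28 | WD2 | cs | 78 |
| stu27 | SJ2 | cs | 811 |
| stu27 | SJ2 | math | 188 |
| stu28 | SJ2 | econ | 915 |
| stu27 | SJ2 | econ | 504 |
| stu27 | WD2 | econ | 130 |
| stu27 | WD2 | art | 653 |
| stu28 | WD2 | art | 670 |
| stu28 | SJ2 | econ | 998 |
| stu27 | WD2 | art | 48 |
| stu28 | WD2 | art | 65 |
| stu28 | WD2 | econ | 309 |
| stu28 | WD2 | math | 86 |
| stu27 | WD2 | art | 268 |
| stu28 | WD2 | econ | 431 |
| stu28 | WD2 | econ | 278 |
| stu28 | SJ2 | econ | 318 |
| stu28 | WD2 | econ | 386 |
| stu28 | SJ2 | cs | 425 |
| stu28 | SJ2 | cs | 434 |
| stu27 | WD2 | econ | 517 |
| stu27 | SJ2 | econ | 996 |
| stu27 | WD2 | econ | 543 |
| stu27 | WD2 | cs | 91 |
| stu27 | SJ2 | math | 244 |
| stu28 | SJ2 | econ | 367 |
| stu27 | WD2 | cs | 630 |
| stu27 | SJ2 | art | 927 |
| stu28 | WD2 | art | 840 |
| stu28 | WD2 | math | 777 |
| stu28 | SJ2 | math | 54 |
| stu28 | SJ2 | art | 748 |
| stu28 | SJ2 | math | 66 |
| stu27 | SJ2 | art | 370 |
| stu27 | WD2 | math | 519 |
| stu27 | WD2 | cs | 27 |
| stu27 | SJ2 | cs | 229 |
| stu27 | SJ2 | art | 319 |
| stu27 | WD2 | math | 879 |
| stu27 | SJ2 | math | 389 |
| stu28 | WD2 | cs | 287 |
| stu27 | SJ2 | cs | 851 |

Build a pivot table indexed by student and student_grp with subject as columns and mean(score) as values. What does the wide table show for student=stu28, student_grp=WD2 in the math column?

Rows with student=stu28, student_grp=WD2 and subject=math: score values are 443, 523, 86, 777.
(443 + 523 + 86 + 777) / 4 = 457.25.

457.25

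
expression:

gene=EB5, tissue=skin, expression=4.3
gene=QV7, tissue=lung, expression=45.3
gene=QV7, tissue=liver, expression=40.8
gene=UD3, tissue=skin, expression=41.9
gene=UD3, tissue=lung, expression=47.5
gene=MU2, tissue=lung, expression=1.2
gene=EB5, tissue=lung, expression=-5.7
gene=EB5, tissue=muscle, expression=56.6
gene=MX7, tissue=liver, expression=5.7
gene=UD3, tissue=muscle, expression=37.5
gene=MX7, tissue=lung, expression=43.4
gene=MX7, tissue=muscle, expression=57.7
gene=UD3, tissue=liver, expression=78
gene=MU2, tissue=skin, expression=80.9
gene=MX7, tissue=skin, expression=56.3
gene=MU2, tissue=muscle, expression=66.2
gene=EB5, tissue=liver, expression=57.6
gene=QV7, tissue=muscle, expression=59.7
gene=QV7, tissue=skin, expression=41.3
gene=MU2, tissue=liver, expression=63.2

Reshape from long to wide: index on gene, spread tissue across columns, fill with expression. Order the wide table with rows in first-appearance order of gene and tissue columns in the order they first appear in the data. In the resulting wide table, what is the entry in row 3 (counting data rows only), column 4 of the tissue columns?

37.5

With rows in first-appearance order of gene, row 3 is gene=UD3. tissue columns in first-appearance order: skin, lung, liver, muscle; column 4 is muscle.
Long rows with gene=UD3, tissue=muscle: expression = 37.5.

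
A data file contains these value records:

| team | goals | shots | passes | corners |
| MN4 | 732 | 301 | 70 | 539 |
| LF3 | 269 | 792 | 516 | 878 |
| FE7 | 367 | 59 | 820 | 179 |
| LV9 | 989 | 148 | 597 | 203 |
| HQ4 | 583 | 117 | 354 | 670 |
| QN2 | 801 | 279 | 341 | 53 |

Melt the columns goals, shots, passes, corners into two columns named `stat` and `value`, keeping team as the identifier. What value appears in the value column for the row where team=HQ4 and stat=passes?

Unpivoting turns each (team, wide-column) pair into one long row.
The wide cell at row HQ4, column passes holds 354, so the long row (HQ4, passes) has value=354.

354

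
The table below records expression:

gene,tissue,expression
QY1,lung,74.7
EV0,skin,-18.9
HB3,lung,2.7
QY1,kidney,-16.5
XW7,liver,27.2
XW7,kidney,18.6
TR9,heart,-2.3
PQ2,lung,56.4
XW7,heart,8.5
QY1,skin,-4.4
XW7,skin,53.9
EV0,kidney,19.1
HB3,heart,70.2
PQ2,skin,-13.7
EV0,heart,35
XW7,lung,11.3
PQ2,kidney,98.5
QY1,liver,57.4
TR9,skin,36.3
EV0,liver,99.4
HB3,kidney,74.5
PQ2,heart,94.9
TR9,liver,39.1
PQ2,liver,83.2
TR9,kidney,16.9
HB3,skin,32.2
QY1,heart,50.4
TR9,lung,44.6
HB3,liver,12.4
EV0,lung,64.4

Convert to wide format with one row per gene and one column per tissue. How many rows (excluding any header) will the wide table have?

6

6 distinct gene values → 6 rows.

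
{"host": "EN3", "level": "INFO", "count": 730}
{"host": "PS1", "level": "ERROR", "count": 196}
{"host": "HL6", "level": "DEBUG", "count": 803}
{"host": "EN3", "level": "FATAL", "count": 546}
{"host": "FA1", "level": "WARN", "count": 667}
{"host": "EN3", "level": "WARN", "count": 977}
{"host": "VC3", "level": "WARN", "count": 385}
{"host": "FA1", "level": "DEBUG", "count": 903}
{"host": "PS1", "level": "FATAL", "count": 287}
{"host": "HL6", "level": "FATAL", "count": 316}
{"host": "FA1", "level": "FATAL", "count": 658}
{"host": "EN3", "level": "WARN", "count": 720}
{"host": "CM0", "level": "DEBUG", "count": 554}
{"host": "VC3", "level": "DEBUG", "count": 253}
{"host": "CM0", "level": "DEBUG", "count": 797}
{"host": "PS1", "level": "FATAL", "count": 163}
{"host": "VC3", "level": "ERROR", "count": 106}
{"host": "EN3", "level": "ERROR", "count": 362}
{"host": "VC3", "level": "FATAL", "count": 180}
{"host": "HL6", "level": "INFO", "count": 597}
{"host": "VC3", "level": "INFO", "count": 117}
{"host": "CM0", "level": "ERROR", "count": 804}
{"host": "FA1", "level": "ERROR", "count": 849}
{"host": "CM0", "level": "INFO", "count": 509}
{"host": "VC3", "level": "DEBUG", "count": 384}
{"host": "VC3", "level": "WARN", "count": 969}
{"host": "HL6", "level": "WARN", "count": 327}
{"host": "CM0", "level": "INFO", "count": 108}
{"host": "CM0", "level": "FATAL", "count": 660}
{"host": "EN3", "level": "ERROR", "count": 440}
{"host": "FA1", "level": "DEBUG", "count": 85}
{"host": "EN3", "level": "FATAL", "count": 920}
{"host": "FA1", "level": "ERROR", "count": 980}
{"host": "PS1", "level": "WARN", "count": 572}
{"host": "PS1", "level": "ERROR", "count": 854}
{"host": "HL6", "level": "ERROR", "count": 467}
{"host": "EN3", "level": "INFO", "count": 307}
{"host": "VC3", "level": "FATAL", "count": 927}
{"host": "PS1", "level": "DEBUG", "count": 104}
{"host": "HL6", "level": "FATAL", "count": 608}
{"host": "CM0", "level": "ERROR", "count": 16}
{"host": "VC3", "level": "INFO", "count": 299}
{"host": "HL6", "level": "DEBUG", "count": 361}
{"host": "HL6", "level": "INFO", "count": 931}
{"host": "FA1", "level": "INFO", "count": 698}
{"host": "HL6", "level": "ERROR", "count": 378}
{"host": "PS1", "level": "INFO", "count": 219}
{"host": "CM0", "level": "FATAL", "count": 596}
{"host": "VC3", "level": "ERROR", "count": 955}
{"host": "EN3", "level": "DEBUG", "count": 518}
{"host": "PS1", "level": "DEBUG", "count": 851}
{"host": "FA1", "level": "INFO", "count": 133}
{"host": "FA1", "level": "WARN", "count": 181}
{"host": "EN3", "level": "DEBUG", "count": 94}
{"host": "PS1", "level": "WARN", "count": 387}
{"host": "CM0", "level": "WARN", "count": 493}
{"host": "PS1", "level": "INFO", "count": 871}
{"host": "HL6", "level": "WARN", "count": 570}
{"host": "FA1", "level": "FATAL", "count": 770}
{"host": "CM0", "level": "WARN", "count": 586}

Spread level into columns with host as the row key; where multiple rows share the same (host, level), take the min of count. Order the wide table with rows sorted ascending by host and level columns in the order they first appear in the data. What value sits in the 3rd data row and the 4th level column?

658

With rows sorted ascending by host, row 3 is host=FA1. level columns in first-appearance order: INFO, ERROR, DEBUG, FATAL, WARN; column 4 is FATAL.
Long rows with host=FA1, level=FATAL: min(658, 770) = 658.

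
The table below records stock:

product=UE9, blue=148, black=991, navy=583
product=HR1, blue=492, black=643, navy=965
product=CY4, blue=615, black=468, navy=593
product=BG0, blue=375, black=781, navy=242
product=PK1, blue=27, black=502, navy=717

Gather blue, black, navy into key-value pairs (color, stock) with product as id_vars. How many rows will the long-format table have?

5 product values × 3 melted columns = 15 rows.

15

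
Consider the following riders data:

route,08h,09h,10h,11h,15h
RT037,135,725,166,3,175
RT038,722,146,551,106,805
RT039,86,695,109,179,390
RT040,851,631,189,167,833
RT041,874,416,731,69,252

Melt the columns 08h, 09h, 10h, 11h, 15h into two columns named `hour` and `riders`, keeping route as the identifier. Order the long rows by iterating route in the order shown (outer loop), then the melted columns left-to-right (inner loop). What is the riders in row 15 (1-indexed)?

25 rows total (5 × 5). Row 15: index ⌊(15-1)/5⌋ = 2 into route → RT039; (15-1) mod 5 = 4 into the melted columns → 15h.
So row 15 is (RT039, 15h, 390); riders = 390.

390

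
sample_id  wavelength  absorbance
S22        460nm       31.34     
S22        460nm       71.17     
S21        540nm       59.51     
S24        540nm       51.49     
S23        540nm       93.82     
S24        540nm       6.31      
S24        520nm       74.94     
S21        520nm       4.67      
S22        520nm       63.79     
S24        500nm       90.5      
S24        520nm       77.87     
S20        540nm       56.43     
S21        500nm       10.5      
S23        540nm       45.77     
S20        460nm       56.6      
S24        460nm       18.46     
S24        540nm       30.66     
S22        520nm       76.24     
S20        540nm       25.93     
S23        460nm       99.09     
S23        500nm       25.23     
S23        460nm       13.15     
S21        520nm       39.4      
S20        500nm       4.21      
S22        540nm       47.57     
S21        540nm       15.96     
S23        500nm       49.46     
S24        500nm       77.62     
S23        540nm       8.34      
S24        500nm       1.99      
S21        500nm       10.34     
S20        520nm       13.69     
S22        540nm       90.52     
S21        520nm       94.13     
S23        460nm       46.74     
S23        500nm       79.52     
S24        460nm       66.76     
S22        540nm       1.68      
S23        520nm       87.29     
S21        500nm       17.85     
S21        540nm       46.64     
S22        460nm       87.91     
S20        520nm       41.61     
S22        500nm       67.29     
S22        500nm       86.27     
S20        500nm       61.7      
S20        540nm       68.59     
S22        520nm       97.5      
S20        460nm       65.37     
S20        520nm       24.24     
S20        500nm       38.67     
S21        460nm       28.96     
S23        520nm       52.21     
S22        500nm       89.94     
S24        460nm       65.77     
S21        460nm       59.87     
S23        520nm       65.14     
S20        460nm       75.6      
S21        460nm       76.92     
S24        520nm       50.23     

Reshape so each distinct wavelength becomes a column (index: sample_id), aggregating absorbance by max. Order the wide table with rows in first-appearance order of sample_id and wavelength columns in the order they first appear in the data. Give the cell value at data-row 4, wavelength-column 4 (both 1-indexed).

79.52

With rows in first-appearance order of sample_id, row 4 is sample_id=S23. wavelength columns in first-appearance order: 460nm, 540nm, 520nm, 500nm; column 4 is 500nm.
Long rows with sample_id=S23, wavelength=500nm: max(25.23, 49.46, 79.52) = 79.52.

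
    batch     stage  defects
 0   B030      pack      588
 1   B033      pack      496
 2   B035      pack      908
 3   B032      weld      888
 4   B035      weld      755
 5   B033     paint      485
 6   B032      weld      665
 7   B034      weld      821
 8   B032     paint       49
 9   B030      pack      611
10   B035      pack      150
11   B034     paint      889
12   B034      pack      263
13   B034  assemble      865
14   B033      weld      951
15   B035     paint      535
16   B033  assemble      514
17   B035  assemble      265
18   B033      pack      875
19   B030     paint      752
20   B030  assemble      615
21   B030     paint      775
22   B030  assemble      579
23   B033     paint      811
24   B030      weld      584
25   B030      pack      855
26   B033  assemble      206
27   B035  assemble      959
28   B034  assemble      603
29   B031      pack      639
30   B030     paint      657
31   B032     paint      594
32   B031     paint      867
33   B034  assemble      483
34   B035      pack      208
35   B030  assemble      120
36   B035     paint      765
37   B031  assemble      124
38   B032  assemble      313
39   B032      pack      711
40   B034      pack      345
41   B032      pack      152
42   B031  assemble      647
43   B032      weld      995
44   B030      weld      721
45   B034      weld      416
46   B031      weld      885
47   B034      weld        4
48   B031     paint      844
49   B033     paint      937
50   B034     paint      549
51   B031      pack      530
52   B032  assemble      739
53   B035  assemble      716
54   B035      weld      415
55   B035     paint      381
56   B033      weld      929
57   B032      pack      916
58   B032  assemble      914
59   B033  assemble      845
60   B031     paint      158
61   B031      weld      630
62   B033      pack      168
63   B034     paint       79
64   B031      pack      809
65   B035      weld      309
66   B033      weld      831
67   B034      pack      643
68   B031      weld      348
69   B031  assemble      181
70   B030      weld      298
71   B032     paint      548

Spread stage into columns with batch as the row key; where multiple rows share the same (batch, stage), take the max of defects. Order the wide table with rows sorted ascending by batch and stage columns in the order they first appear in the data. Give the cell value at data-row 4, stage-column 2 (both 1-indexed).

With rows sorted ascending by batch, row 4 is batch=B033. stage columns in first-appearance order: pack, weld, paint, assemble; column 2 is weld.
Long rows with batch=B033, stage=weld: max(951, 929, 831) = 951.

951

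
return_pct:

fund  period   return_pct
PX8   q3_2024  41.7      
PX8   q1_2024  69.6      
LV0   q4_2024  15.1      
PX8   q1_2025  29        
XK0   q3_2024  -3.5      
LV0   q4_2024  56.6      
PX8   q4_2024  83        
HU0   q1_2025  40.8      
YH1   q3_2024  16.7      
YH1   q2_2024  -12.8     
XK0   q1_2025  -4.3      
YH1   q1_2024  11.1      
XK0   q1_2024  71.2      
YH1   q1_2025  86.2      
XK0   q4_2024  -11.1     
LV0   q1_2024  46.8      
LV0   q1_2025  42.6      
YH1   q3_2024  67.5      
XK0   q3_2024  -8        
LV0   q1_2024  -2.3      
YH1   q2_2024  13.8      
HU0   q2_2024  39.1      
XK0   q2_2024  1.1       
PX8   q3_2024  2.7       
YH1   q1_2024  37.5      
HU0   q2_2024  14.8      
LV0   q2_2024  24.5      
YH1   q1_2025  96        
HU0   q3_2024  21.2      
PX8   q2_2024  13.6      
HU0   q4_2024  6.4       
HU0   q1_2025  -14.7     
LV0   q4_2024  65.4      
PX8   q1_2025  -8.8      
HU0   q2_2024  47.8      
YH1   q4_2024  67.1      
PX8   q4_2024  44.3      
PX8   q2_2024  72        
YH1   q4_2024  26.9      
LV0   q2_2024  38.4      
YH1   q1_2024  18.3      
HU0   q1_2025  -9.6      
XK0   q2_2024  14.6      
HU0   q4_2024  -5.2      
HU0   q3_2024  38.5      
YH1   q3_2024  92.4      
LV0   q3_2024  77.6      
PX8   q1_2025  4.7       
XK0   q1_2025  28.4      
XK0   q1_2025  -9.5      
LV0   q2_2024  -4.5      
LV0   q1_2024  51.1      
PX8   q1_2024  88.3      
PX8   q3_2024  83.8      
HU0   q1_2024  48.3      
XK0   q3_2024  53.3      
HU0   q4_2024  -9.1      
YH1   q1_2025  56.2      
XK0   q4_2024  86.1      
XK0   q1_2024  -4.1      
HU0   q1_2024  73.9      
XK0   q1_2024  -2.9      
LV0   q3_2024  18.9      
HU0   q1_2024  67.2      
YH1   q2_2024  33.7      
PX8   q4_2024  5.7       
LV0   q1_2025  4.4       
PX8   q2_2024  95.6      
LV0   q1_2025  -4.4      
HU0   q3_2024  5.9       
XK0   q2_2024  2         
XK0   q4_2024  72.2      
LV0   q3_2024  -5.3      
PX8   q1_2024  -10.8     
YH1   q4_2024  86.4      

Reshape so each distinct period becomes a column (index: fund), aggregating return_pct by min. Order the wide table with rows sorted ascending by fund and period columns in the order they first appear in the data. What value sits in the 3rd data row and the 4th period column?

With rows sorted ascending by fund, row 3 is fund=PX8. period columns in first-appearance order: q3_2024, q1_2024, q4_2024, q1_2025, q2_2024; column 4 is q1_2025.
Long rows with fund=PX8, period=q1_2025: min(29, -8.8, 4.7) = -8.8.

-8.8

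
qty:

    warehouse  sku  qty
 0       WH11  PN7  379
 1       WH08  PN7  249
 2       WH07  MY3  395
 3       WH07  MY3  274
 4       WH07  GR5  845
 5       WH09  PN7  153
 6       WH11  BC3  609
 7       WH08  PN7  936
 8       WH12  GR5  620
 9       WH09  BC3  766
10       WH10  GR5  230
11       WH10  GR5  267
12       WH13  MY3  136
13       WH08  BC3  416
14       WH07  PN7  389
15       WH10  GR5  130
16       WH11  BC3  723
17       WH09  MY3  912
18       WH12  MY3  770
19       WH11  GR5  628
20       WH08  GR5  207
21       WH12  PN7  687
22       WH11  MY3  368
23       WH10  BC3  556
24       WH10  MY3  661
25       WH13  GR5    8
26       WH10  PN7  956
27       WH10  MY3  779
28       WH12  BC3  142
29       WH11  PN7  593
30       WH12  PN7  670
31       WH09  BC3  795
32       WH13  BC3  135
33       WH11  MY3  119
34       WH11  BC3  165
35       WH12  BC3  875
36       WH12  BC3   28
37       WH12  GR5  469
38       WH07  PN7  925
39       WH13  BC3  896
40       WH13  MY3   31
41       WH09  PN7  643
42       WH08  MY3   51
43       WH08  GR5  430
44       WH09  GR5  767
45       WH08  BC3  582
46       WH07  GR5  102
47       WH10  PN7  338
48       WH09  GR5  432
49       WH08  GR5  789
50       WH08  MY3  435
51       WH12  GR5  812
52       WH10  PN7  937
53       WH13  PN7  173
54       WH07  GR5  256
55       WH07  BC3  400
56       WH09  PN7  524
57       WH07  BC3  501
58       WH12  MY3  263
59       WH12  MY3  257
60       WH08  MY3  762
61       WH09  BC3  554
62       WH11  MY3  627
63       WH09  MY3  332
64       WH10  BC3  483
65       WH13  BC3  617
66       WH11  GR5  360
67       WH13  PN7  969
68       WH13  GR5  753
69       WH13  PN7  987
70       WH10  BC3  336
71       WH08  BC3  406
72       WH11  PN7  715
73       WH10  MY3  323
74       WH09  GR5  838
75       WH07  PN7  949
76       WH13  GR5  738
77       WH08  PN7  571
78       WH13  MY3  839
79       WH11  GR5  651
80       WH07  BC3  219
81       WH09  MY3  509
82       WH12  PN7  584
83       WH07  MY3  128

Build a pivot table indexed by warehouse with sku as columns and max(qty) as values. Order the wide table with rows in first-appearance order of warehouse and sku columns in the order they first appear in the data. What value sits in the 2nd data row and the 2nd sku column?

With rows in first-appearance order of warehouse, row 2 is warehouse=WH08. sku columns in first-appearance order: PN7, MY3, GR5, BC3; column 2 is MY3.
Long rows with warehouse=WH08, sku=MY3: max(51, 435, 762) = 762.

762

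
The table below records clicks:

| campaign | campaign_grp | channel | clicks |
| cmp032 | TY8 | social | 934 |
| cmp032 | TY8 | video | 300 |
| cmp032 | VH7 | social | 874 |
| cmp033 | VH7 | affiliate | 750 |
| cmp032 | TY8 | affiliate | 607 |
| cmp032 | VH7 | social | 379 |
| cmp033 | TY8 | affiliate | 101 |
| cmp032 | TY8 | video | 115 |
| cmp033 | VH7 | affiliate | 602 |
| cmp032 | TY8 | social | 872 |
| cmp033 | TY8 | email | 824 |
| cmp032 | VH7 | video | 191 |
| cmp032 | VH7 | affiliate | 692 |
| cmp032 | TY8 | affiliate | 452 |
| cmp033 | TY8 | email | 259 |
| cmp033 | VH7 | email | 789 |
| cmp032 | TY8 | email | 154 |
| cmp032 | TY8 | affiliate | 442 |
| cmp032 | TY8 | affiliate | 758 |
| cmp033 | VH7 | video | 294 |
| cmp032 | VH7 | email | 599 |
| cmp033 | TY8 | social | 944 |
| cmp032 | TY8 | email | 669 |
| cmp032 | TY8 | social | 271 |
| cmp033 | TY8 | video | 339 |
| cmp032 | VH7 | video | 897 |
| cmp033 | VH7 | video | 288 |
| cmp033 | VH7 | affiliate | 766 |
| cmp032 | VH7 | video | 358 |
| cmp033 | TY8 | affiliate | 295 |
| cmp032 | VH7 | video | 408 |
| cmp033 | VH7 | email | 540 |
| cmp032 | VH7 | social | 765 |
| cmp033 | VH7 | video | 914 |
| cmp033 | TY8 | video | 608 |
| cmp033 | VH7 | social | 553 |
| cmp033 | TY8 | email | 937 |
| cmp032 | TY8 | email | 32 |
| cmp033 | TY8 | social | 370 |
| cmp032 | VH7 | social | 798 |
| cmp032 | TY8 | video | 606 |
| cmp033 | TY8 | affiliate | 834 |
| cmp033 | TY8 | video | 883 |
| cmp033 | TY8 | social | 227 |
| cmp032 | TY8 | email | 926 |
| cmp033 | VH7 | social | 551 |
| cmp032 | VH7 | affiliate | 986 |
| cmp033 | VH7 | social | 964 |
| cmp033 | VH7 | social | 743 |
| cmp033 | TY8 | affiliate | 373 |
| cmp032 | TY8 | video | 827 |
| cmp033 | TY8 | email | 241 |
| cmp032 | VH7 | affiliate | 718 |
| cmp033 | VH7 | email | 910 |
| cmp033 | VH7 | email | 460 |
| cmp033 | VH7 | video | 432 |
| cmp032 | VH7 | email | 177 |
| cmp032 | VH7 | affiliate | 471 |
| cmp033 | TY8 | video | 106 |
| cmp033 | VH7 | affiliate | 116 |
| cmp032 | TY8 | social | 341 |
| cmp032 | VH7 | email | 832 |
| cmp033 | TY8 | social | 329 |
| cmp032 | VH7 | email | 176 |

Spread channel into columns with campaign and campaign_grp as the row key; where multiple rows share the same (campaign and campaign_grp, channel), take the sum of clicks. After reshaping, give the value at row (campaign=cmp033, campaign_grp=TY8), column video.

Rows with campaign=cmp033, campaign_grp=TY8 and channel=video: clicks values are 339, 608, 883, 106.
339 + 608 + 883 + 106 = 1936.

1936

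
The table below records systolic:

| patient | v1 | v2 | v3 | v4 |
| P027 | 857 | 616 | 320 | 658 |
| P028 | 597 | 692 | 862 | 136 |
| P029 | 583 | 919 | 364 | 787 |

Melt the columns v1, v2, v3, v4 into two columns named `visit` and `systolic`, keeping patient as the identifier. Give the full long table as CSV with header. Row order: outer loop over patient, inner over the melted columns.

patient,visit,systolic
P027,v1,857
P027,v2,616
P027,v3,320
P027,v4,658
P028,v1,597
P028,v2,692
P028,v3,862
P028,v4,136
P029,v1,583
P029,v2,919
P029,v3,364
P029,v4,787

Each (patient, column) pair becomes one row: 3 × 4 = 12 rows.
For example, (P027, v1) → systolic=857.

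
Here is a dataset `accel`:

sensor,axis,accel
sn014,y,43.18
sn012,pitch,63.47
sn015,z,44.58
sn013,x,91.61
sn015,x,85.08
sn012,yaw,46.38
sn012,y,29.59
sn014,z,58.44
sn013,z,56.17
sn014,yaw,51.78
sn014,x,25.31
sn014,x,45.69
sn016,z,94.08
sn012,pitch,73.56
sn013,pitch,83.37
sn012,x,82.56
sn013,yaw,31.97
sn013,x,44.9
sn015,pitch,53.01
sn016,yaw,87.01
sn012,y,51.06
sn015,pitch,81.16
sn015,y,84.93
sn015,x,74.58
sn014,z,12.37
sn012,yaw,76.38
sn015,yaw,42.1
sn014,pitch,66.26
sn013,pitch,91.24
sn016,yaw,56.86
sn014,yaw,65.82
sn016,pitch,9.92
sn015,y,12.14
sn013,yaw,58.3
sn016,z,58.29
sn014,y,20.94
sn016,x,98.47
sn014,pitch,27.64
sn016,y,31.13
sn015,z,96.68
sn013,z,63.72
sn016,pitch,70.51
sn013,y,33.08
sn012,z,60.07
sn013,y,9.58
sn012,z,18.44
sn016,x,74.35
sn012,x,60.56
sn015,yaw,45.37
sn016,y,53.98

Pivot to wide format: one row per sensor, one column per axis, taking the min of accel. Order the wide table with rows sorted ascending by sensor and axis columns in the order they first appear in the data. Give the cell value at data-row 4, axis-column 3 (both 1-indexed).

With rows sorted ascending by sensor, row 4 is sensor=sn015. axis columns in first-appearance order: y, pitch, z, x, yaw; column 3 is z.
Long rows with sensor=sn015, axis=z: min(44.58, 96.68) = 44.58.

44.58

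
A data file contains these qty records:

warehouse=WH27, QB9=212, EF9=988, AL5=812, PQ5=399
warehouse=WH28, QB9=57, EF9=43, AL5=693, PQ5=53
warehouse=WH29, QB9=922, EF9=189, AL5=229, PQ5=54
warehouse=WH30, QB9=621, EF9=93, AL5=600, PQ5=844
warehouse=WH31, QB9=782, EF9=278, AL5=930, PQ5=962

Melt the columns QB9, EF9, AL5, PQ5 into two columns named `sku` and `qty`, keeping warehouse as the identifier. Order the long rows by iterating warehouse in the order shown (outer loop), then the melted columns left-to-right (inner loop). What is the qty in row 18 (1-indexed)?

278

20 rows total (5 × 4). Row 18: index ⌊(18-1)/4⌋ = 4 into warehouse → WH31; (18-1) mod 4 = 1 into the melted columns → EF9.
So row 18 is (WH31, EF9, 278); qty = 278.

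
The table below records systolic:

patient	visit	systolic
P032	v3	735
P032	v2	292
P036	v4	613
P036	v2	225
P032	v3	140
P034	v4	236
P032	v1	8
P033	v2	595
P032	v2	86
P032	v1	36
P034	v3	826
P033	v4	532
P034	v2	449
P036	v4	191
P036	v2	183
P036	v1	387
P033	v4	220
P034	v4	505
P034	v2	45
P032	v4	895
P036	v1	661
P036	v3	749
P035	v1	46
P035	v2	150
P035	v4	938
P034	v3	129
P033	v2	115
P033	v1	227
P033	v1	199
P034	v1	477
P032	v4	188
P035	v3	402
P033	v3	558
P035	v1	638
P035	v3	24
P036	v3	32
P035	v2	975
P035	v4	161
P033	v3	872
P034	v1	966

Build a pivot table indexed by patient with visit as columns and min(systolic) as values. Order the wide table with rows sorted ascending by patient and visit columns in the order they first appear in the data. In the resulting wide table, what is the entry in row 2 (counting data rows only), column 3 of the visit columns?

220

With rows sorted ascending by patient, row 2 is patient=P033. visit columns in first-appearance order: v3, v2, v4, v1; column 3 is v4.
Long rows with patient=P033, visit=v4: min(532, 220) = 220.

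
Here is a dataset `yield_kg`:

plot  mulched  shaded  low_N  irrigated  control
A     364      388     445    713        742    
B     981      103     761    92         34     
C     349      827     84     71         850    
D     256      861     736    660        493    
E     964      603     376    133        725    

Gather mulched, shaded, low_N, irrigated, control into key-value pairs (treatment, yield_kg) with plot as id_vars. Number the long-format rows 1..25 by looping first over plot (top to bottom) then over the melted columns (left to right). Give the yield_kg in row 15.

25 rows total (5 × 5). Row 15: index ⌊(15-1)/5⌋ = 2 into plot → C; (15-1) mod 5 = 4 into the melted columns → control.
So row 15 is (C, control, 850); yield_kg = 850.

850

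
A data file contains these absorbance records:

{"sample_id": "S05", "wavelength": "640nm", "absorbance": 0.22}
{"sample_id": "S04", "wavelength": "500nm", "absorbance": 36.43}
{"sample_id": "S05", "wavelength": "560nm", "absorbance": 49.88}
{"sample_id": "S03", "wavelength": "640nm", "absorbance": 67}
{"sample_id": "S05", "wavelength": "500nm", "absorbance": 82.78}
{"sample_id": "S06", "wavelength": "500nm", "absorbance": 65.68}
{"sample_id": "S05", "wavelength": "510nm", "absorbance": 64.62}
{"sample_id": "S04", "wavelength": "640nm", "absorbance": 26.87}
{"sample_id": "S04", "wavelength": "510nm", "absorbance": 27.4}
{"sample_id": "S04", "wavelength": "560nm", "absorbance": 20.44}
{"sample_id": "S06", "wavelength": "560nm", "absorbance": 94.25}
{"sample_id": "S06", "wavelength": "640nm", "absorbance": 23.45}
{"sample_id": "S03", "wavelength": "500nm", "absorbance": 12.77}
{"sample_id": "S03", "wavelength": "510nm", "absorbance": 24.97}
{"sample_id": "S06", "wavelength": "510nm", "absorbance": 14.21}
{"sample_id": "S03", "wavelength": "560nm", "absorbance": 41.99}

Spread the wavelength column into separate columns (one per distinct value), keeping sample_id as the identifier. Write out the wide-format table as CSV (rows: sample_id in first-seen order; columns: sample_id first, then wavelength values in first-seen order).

Columns: sample_id plus the 4 distinct wavelength values (640nm, 500nm, 560nm, 510nm).
For example, row S05 column 640nm takes absorbance=0.22 from the long row (S05, 640nm).

sample_id,640nm,500nm,560nm,510nm
S05,0.22,82.78,49.88,64.62
S04,26.87,36.43,20.44,27.4
S03,67,12.77,41.99,24.97
S06,23.45,65.68,94.25,14.21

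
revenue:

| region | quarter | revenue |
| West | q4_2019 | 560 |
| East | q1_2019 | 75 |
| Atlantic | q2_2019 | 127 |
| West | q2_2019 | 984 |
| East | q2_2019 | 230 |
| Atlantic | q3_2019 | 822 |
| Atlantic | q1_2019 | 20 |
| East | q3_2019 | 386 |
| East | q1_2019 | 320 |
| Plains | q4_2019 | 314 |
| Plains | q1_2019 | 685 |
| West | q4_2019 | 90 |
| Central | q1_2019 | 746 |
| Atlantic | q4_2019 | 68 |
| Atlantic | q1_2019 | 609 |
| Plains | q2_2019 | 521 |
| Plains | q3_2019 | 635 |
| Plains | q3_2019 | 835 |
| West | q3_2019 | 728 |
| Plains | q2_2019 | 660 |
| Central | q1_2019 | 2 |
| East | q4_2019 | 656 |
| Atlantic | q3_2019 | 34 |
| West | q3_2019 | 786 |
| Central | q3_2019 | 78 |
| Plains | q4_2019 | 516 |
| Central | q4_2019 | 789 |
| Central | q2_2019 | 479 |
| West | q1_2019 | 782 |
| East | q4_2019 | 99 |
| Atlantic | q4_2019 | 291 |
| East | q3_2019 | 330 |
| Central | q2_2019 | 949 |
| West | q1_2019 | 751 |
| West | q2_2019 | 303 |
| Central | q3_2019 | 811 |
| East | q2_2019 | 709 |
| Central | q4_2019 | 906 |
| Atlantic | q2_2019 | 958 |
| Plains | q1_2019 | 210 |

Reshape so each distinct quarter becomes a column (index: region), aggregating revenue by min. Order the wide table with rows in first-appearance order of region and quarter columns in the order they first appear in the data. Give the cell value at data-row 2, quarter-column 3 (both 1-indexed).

With rows in first-appearance order of region, row 2 is region=East. quarter columns in first-appearance order: q4_2019, q1_2019, q2_2019, q3_2019; column 3 is q2_2019.
Long rows with region=East, quarter=q2_2019: min(230, 709) = 230.

230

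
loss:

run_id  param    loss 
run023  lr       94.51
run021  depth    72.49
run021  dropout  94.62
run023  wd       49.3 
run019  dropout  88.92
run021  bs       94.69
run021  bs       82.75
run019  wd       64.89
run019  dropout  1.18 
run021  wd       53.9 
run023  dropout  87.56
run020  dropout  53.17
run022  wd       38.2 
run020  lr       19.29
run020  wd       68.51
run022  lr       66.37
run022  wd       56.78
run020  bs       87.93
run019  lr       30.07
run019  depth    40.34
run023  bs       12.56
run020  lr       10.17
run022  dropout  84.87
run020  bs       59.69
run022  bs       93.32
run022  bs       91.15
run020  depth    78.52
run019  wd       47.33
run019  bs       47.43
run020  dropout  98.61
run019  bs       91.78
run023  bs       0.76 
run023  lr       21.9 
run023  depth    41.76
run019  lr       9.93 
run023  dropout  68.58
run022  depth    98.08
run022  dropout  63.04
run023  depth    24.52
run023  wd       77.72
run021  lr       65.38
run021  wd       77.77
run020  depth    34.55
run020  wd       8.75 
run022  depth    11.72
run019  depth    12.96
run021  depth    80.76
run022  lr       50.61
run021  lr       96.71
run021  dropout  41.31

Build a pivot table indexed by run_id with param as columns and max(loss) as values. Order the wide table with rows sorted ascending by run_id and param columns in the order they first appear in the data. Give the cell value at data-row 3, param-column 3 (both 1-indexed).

94.62

With rows sorted ascending by run_id, row 3 is run_id=run021. param columns in first-appearance order: lr, depth, dropout, wd, bs; column 3 is dropout.
Long rows with run_id=run021, param=dropout: max(94.62, 41.31) = 94.62.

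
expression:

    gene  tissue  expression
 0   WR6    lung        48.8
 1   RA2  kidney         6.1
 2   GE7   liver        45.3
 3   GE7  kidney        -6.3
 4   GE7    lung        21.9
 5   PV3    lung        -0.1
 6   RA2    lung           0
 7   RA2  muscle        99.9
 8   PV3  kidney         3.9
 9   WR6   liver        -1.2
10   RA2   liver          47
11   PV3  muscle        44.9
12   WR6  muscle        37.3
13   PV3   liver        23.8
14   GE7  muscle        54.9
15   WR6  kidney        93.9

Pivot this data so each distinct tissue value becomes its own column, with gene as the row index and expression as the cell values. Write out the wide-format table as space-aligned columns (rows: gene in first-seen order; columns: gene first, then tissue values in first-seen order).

Columns: gene plus the 4 distinct tissue values (lung, kidney, liver, muscle).
For example, row WR6 column lung takes expression=48.8 from the long row (WR6, lung).

gene  lung  kidney  liver  muscle
WR6   48.8  93.9    -1.2   37.3  
RA2   0     6.1     47     99.9  
GE7   21.9  -6.3    45.3   54.9  
PV3   -0.1  3.9     23.8   44.9  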